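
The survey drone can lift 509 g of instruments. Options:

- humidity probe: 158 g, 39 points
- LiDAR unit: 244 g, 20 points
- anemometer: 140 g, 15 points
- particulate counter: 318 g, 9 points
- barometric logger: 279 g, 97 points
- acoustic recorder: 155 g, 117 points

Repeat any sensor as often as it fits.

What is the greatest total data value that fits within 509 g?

351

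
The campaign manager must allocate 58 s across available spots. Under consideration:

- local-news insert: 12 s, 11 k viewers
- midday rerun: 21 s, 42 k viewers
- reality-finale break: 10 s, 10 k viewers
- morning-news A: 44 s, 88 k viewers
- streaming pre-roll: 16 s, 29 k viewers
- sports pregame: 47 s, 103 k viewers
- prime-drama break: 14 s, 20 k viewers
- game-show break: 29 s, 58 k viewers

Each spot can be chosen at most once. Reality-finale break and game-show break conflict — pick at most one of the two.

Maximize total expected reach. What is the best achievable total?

Taking reality-finale break + sports pregame: 57 s used, 113 in expected reach.
Runner-up morning-news A + prime-drama break tops out at 108.

113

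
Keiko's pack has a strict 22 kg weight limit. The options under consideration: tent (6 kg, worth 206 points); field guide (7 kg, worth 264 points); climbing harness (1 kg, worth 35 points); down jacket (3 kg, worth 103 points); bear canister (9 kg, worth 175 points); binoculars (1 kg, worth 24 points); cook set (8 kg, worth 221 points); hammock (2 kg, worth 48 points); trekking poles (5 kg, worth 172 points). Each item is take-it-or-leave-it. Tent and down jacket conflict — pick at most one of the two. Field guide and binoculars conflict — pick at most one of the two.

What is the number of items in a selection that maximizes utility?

4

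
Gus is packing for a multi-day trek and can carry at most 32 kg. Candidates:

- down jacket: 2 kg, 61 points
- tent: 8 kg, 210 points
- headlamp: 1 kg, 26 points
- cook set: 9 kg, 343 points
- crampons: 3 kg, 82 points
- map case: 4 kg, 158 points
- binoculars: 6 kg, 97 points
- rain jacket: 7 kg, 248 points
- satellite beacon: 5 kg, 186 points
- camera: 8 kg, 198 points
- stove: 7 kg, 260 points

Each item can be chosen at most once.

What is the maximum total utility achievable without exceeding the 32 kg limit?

1195

Cook set + map case + rain jacket + satellite beacon + stove uses 32 of the 32 kg and totals 1195.
No other feasible combination exceeds 1195.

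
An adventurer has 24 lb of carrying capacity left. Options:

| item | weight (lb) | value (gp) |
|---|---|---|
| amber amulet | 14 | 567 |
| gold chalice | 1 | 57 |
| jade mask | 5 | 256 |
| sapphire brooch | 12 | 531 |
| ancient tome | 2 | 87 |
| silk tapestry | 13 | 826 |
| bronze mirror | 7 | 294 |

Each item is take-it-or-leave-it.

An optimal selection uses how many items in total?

The maximum value within 24 lb is 1264.
One optimal bundle: gold chalice + ancient tome + silk tapestry + bronze mirror (23 lb).
Any selection reaching 1264 contains exactly 4 items.

4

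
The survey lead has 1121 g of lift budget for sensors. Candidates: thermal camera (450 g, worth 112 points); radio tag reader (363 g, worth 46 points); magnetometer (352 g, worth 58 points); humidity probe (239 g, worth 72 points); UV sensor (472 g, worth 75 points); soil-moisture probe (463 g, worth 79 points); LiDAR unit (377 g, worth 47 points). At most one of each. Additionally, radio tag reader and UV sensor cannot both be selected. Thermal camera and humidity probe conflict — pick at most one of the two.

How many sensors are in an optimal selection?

3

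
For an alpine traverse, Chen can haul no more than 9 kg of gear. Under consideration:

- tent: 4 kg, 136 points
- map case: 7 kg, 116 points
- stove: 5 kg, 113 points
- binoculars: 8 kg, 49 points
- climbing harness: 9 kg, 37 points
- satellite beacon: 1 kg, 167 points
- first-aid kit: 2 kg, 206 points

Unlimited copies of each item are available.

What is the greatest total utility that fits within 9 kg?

Ranking by ratio (utility/kg): satellite beacon 167.00, first-aid kit 103.00, tent 34.00.
9×satellite beacon uses 9 of the 9 kg and totals 1503.
Nothing else within 9 kg beats 1503.

1503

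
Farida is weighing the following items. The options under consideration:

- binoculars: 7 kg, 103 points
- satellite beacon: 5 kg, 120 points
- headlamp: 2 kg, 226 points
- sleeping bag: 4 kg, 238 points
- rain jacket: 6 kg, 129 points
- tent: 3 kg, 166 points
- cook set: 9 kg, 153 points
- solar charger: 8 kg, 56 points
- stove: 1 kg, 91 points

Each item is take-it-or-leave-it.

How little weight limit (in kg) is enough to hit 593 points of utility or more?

9

Need the lightest bundle worth ≥ 593.
headlamp + sleeping bag + tent: 630 utility at 9 kg.
Below 9 kg the best achievable stays under 593.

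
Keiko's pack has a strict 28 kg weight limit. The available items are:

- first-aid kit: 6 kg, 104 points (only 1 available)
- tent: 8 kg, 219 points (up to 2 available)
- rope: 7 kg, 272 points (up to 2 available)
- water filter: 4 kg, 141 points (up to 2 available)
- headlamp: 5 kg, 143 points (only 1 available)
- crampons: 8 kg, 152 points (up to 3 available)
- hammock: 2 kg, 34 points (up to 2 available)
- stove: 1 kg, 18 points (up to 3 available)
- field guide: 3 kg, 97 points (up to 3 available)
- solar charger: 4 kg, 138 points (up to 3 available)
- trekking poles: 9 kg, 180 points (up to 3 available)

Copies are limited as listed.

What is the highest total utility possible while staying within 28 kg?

1020

Taking the top-ratio items first gives 2×rope + 2×water filter + 2×stove + solar charger for 1000 (28 kg).
Dropping 2×stove and solar charger frees 6 kg; slotting in 2×field guide (6 kg) lifts the total to 1020 at 28 kg.
No other feasible combination exceeds 1020.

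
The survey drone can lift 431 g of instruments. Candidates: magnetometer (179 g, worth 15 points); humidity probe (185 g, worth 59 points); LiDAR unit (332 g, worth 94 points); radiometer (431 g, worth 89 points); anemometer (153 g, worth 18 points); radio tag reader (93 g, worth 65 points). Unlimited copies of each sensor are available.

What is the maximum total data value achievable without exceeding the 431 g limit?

260

Best packing: 4×radio tag reader — 372 g, 260 total.
Every other selection either busts 431 g or fails to beat 260.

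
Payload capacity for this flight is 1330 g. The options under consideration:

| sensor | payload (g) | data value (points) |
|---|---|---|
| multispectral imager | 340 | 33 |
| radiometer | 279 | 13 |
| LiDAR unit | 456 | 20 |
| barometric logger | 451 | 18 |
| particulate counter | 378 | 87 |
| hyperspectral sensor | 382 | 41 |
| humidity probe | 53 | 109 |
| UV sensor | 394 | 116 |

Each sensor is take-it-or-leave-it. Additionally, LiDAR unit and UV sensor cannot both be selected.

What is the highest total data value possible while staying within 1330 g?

353

Best packing: particulate counter + hyperspectral sensor + humidity probe + UV sensor — 1207 g, 353 total.
The closest alternative, multispectral imager + particulate counter + humidity probe + UV sensor, reaches only 345.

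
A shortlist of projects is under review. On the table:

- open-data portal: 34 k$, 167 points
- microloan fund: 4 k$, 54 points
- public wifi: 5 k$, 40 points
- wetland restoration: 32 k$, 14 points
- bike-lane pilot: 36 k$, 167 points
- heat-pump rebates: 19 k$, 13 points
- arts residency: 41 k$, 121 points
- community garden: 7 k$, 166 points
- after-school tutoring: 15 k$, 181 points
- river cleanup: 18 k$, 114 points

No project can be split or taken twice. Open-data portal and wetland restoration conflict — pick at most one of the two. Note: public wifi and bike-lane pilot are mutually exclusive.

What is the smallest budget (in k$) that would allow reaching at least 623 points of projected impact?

Minimise k$ subject to total projected impact ≥ 623.
open-data portal + community garden + after-school tutoring + river cleanup reaches 628 using 74 k$.
Below 74 k$ the best achievable stays under 623.

74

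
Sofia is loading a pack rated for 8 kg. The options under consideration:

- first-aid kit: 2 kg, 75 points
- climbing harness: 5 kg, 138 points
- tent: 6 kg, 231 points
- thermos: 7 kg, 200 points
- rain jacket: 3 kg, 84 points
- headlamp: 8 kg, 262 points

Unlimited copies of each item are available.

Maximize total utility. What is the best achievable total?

306

By utility per kg: tent 38.50, first-aid kit 37.50, headlamp 32.75, thermos 28.57 lead.
Taking first-aid kit + tent: 8 kg used, 306 in utility.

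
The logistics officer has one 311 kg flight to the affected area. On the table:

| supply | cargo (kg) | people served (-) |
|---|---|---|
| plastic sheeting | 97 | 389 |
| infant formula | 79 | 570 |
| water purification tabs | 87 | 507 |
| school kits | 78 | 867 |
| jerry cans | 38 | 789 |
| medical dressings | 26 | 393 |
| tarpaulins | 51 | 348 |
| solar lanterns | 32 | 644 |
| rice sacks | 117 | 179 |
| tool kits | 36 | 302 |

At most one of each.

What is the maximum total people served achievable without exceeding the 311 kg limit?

3611

By people served per kg: jerry cans 20.76, solar lanterns 20.12, medical dressings 15.12, school kits 11.12 lead.
Taking the top-ratio supplies first gives infant formula + school kits + jerry cans + medical dressings + solar lanterns + tool kits for 3565 (289 kg).
Dropping tool kits frees 36 kg; slotting in tarpaulins (51 kg) lifts the total to 3611 at 304 kg.
Next best is infant formula + school kits + jerry cans + medical dressings + solar lanterns + tool kits at 3565 (289 kg) — short by 46.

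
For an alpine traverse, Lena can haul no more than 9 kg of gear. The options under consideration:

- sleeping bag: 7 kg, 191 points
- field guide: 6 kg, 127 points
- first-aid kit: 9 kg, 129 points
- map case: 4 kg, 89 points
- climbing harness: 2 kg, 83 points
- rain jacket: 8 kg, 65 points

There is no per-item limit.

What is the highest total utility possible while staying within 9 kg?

The ratio ordering already packs tightly: 4×climbing harness, 8 kg, 332.

332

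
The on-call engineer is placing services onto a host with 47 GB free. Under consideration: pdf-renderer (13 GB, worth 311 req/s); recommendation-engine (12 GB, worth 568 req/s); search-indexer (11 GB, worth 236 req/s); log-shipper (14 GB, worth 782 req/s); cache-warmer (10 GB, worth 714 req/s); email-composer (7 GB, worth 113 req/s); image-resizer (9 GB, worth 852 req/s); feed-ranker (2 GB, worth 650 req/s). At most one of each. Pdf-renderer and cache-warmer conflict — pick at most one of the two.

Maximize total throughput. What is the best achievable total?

3566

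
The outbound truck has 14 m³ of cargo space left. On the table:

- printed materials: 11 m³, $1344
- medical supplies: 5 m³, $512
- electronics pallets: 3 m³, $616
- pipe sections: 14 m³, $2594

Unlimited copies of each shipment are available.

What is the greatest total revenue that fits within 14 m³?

2594

A density-first pass picks 4×electronics pallets — 2464 at 12 m³.
Dropping 4×electronics pallets frees 12 m³; slotting in pipe sections (14 m³) lifts the total to 2594 at 14 m³.
Every other selection either busts 14 m³ or fails to beat 2594.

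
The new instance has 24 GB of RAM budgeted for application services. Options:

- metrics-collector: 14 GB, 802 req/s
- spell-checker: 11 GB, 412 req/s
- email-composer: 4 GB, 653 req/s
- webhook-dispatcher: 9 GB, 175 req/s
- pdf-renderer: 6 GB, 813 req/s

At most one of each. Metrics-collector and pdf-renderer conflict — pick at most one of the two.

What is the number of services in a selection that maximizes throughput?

Best achievable throughput is 1878.
spell-checker + email-composer + pdf-renderer hits 1878 at 21 GB.
Any selection reaching 1878 contains exactly 3 services.

3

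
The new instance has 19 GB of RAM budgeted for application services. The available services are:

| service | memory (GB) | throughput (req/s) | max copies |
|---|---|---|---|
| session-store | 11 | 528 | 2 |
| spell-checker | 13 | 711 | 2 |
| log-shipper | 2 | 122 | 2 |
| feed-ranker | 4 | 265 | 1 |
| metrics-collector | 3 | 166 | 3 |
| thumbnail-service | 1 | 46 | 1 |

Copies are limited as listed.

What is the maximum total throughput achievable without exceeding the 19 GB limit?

Filling by ratio: 2×log-shipper + feed-ranker + 3×metrics-collector + thumbnail-service for 1053, with 1 GB left unused.
Replace log-shipper and 3×metrics-collector and thumbnail-service with spell-checker: the trade gains 45 net, giving 1098 at 19 GB.

1098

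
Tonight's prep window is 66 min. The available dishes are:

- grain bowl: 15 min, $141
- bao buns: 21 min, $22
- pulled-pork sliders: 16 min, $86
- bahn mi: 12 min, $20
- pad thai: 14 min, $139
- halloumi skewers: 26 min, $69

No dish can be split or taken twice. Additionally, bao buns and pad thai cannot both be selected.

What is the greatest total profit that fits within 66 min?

Grain bowl + pulled-pork sliders + bahn mi + pad thai uses 57 of the 66 min and totals 386.

386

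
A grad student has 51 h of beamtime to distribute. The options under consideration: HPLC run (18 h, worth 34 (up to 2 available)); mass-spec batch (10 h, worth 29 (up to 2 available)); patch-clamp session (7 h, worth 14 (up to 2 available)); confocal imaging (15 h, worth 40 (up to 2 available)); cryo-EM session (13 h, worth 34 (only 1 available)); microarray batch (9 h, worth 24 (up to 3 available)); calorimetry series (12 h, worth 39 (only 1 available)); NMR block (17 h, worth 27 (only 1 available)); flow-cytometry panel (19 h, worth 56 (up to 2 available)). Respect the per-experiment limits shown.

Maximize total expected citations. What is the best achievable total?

153

The ratio heuristic lands on calorimetry series + 2×flow-cytometry panel (151) but leaves 1 h idle.
The 19 h tied up in flow-cytometry panel is better spent on 2×mass-spec batch — total rises to 153 (51 h).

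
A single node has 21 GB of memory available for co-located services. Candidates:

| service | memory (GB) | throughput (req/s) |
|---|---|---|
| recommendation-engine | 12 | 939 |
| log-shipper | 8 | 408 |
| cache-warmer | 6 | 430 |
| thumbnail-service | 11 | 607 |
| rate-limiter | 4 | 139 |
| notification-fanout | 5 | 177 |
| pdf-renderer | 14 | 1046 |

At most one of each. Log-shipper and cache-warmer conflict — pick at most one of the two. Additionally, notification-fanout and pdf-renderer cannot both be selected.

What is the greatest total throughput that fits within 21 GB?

1476

Ranking by ratio (throughput/GB): recommendation-engine 78.25, pdf-renderer 74.71, cache-warmer 71.67, thumbnail-service 55.18.
Filling by ratio: recommendation-engine + cache-warmer for 1369, with 3 GB left unused.
Dropping recommendation-engine frees 12 GB; slotting in pdf-renderer (14 GB) lifts the total to 1476 at 20 GB.
That's the maximum — no feasible swap from here does better than 1476.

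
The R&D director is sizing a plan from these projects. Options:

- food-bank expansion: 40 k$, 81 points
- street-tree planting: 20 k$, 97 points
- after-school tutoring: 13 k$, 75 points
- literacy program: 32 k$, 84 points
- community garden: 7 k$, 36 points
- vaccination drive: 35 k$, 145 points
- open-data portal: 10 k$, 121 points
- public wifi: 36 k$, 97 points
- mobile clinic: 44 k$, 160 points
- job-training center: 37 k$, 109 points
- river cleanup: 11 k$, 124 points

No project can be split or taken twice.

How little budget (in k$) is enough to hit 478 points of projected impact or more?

76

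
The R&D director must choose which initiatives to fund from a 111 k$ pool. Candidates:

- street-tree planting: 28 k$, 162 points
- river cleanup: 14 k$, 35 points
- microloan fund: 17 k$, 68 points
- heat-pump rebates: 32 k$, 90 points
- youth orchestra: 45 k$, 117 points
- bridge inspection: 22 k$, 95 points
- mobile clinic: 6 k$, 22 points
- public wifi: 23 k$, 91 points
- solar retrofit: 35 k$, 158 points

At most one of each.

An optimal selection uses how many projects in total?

4

The maximum projected impact within 111 k$ is 506.
street-tree planting + bridge inspection + public wifi + solar retrofit hits 506 at 108 k$.
Every optimal selection uses 4 projects.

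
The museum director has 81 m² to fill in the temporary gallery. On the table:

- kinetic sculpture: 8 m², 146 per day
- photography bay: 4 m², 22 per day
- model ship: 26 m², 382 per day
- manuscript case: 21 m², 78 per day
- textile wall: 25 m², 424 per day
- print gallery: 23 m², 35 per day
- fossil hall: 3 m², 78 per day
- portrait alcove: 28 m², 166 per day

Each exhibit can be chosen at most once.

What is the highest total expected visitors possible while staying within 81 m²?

Taking kinetic sculpture + photography bay + model ship + textile wall + fossil hall: 66 m² used, 1052 in expected visitors.

1052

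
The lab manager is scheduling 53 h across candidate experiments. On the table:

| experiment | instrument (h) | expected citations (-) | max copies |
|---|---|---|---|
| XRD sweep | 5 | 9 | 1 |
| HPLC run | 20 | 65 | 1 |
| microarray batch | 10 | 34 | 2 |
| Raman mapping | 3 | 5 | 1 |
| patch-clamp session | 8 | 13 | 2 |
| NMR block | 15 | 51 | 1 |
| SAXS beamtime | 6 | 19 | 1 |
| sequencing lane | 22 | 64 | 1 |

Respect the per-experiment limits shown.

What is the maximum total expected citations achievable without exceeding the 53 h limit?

Density check — microarray batch 3.40, NMR block 3.40, HPLC run 3.25, SAXS beamtime 3.17 are the best per h.
A density-first pass picks XRD sweep + 2×microarray batch + Raman mapping + NMR block + SAXS beamtime — 152 at 49 h.
Dropping XRD sweep and microarray batch and Raman mapping frees 18 h; slotting in HPLC run (20 h) lifts the total to 169 at 51 h.
Every other selection either busts 53 h or exceeds an availability limit or fails to beat 169.

169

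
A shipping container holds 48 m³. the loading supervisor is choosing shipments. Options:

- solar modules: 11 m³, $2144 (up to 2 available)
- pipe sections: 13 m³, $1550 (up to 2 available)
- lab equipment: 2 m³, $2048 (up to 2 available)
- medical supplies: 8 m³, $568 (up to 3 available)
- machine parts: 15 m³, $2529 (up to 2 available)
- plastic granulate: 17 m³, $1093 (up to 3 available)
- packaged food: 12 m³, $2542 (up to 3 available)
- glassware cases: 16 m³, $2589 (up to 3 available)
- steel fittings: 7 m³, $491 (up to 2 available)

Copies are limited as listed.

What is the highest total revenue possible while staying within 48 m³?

Ranking by ratio (revenue/m³): lab equipment 1024.00, packaged food 211.83, solar modules 194.91, machine parts 168.60.
Best packing: 2×lab equipment + medical supplies + 3×packaged food — 48 m³, 12290 total.
Every other selection either busts 48 m³ or exceeds an availability limit or fails to beat 12290.

12290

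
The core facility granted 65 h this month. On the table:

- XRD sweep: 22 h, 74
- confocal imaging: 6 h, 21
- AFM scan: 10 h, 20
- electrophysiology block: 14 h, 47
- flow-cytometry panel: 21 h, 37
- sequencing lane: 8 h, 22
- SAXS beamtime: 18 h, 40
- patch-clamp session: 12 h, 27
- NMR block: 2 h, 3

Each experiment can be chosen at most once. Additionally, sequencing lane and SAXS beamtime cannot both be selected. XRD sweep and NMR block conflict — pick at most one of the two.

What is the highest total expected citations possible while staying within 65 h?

191

XRD sweep + confocal imaging + electrophysiology block + sequencing lane + patch-clamp session uses 62 of the 65 h and totals 191.
Nothing else feasible within 65 h beats 191.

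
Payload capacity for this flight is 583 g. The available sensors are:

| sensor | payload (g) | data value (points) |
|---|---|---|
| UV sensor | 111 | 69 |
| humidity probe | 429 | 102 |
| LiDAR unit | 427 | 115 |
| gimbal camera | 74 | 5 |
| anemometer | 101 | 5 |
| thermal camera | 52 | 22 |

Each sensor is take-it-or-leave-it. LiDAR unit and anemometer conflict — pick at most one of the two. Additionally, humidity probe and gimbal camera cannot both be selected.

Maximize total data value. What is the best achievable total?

184

Ranking by ratio (data value/g): UV sensor 0.62, thermal camera 0.42, LiDAR unit 0.27.
Taking the top-ratio sensors first gives UV sensor + gimbal camera + anemometer + thermal camera for 101 (338 g).
Replace gimbal camera and anemometer and thermal camera with LiDAR unit: the trade gains 83 net, giving 184 at 538 g.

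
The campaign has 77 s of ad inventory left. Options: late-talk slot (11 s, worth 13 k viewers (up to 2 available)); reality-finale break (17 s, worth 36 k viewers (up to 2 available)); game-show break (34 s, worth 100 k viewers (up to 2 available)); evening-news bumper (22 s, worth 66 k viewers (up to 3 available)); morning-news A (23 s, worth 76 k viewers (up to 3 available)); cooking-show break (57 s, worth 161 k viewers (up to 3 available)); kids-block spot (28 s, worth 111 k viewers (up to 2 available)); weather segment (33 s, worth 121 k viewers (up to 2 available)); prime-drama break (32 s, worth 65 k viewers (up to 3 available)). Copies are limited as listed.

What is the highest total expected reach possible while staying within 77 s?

263

The ratio heuristic lands on reality-finale break + 2×kids-block spot (258) but leaves 4 s idle.
The 45 s tied up in reality-finale break and kids-block spot is better spent on 2×morning-news A — total rises to 263 (74 s).
No other feasible combination exceeds 263.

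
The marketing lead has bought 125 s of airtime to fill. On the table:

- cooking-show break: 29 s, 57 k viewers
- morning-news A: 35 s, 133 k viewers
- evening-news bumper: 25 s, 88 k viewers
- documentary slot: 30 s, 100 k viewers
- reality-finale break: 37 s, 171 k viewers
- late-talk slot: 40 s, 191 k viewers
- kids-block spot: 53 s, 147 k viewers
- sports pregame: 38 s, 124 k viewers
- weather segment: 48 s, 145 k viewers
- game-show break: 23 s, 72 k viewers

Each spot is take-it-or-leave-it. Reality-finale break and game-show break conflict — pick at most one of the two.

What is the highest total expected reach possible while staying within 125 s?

507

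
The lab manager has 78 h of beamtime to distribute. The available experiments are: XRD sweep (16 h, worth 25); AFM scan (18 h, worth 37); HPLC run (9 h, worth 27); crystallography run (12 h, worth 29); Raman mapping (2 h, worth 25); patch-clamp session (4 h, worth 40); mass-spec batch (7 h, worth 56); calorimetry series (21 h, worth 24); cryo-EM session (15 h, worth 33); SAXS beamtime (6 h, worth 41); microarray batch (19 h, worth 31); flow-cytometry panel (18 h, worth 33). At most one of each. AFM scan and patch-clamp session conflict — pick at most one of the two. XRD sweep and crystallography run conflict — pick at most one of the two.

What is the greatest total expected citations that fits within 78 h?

Best packing: HPLC run + crystallography run + Raman mapping + patch-clamp session + mass-spec batch + cryo-EM session + SAXS beamtime + flow-cytometry panel — 73 h, 284 total.
No other feasible combination exceeds 284.

284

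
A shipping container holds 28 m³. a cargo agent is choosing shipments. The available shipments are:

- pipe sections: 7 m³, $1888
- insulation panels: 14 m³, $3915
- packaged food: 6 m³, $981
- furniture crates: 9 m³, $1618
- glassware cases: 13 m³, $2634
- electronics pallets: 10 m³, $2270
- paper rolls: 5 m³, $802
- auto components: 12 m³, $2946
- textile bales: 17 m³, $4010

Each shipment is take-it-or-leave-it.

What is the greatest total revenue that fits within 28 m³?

Greedy by ratio would take pipe sections + insulation panels + packaged food: 27 m³ used, total 6784.
The 13 m³ tied up in pipe sections and packaged food is better spent on auto components — total rises to 6861 (26 m³).
Next best is pipe sections + insulation panels + packaged food at 6784 (27 m³) — short by 77.

6861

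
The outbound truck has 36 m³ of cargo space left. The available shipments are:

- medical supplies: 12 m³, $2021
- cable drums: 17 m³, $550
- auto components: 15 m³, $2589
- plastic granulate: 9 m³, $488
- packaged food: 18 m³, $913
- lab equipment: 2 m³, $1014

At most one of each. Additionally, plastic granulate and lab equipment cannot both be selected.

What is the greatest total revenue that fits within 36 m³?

Medical supplies + auto components + lab equipment uses 29 of the 36 m³ and totals 5624.

5624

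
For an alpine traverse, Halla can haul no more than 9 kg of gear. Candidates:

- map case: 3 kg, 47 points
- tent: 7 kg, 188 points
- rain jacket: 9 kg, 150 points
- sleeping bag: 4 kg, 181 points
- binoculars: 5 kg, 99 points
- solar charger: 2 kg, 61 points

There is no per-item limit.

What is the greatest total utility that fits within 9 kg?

362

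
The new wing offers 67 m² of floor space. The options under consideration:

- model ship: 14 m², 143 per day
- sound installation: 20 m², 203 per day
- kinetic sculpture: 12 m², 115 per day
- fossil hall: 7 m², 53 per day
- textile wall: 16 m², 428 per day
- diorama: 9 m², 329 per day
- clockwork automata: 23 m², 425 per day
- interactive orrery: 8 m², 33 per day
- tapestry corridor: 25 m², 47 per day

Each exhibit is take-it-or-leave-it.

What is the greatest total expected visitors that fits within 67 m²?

The ratio heuristic lands on model ship + textile wall + diorama + clockwork automata (1325) but leaves 5 m² idle.
Dropping model ship frees 14 m²; slotting in kinetic sculpture + fossil hall (19 m²) lifts the total to 1350 at 67 m².
No other feasible combination exceeds 1350.

1350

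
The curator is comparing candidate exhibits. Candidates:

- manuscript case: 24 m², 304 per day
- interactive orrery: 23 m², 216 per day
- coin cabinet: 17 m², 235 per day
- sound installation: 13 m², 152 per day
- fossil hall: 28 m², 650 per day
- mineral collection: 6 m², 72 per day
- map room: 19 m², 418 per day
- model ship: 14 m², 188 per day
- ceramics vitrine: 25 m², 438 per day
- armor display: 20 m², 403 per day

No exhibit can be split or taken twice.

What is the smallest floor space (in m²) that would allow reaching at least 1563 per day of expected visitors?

Look for the lowest-floor combination reaching 1563.
fossil hall + mineral collection + map room + ceramics vitrine reaches 1578 using 78 m².
No combination under 78 m² hits 1563.

78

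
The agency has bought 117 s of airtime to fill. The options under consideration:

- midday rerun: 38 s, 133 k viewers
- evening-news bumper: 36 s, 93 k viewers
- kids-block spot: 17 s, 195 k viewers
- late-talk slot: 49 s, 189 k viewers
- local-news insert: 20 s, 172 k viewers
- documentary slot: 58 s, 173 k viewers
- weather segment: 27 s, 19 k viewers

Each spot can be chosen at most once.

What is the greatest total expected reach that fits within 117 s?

Taking the top-ratio spots first gives kids-block spot + late-talk slot + local-news insert + weather segment for 575 (113 s).
Dropping late-talk slot and weather segment frees 76 s; slotting in midday rerun + evening-news bumper (74 s) lifts the total to 593 at 111 s.
Runner-up kids-block spot + late-talk slot + local-news insert + weather segment tops out at 575.

593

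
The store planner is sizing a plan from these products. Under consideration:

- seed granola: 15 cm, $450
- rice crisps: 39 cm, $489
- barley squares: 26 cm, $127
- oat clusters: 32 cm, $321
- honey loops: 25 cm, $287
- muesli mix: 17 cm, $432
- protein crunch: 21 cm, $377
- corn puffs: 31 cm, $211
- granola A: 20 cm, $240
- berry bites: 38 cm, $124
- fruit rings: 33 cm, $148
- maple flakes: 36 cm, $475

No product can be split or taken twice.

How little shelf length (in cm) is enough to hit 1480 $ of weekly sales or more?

Need the lightest bundle worth ≥ 1480.
Taking seed granola + muesli mix + protein crunch + granola A gives 1499 (≥ 1480) for 73 cm.
Below 73 cm the best achievable stays under 1480.

73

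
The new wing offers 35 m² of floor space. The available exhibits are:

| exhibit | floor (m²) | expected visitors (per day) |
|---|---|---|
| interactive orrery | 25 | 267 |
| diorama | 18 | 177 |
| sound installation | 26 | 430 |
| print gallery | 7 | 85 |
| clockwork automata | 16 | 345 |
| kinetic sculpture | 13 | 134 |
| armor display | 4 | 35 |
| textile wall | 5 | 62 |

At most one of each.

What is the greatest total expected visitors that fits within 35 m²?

The ratio heuristic lands on print gallery + clockwork automata + armor display + textile wall (527) but leaves 3 m² idle.
The 11 m² tied up in print gallery and armor display is better spent on kinetic sculpture — total rises to 541 (34 m²).
Next best is sound installation + armor display + textile wall at 527 (35 m²) — short by 14.

541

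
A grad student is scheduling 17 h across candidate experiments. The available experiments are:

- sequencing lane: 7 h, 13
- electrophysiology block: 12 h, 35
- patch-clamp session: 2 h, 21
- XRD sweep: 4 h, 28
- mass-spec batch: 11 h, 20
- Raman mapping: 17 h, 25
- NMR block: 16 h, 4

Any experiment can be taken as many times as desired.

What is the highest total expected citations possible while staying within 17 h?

168

8×patch-clamp session uses 16 of the 17 h and totals 168.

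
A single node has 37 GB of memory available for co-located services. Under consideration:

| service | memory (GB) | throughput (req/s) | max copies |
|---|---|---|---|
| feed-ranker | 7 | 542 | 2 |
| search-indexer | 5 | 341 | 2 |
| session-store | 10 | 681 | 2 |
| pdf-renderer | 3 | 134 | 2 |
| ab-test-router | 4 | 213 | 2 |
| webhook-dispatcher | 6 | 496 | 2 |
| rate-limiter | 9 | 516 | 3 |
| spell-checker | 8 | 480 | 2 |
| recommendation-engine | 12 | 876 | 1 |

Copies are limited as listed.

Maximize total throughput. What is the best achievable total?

2797

By throughput per GB: webhook-dispatcher 82.67, feed-ranker 77.43, recommendation-engine 73.00, search-indexer 68.20 lead.
Taking the top-ratio services first gives 2×feed-ranker + 2×search-indexer + 2×webhook-dispatcher for 2758 (36 GB).
Replace search-indexer and webhook-dispatcher with recommendation-engine: the trade gains 39 net, giving 2797 at 37 GB.
No other feasible combination exceeds 2797.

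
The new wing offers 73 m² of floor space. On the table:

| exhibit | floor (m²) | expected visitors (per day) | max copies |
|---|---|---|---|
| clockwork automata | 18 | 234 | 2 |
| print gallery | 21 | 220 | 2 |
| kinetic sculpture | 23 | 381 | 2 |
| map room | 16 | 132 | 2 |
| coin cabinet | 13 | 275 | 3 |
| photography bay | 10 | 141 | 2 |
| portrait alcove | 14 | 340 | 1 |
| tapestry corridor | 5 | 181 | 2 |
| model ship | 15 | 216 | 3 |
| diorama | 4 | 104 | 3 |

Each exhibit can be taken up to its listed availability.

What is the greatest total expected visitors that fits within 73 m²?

1735

Ranking by ratio (expected visitors/m²): tapestry corridor 36.20, diorama 26.00, portrait alcove 24.29.
The ratio heuristic lands on 2×coin cabinet + photography bay + portrait alcove + 2×tapestry corridor + 3×diorama (1705) but leaves 1 m² idle.
Replace photography bay and diorama with coin cabinet: the trade gains 30 net, giving 1735 at 71 m².
Every other selection either busts 73 m² or exceeds an availability limit or fails to beat 1735.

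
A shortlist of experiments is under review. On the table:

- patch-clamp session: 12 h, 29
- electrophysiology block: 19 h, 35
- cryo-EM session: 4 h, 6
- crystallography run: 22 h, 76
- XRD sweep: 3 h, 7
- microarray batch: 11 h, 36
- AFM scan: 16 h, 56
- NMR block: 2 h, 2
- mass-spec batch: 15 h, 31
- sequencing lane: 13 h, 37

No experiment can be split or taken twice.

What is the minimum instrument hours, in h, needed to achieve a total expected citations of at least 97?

30

Look for the lowest-instrument combination reaching 97.
XRD sweep + microarray batch + AFM scan: 99 expected citations at 30 h.
Below 30 h the best achievable stays under 97.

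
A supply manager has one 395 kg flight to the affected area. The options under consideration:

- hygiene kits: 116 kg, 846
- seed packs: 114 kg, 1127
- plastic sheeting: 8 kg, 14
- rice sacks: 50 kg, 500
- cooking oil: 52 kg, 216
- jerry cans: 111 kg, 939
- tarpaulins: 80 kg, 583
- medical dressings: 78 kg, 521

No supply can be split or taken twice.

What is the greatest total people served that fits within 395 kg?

Ranking by ratio (people served/kg): rice sacks 10.00, seed packs 9.89, jerry cans 8.46, hygiene kits 7.29.
Hygiene kits + seed packs + rice sacks + jerry cans uses 391 of the 395 kg and totals 3412.
The closest alternative, seed packs + plastic sheeting + jerry cans + tarpaulins + medical dressings, reaches only 3184.

3412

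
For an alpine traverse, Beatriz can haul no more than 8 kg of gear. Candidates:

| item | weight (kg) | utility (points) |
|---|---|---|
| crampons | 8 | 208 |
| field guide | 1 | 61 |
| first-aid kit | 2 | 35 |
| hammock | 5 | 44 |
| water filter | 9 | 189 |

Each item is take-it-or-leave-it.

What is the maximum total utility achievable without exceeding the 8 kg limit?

Greedy by ratio would take field guide + first-aid kit + hammock: 8 kg used, total 140.
Replace field guide and first-aid kit and hammock with crampons: the trade gains 68 net, giving 208 at 8 kg.
Nothing else within 8 kg beats 208.

208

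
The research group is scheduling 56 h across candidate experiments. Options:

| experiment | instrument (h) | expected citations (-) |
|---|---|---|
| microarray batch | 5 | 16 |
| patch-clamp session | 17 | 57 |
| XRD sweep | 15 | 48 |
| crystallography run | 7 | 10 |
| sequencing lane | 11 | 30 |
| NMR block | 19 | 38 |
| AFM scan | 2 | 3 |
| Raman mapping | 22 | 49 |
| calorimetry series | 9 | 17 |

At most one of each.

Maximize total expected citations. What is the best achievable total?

161

The ratio heuristic lands on microarray batch + patch-clamp session + XRD sweep + sequencing lane + AFM scan (154) but leaves 6 h idle.
The 2 h tied up in AFM scan is better spent on crystallography run — total rises to 161 (55 h).
The closest alternative, microarray batch + patch-clamp session + XRD sweep + NMR block, reaches only 159.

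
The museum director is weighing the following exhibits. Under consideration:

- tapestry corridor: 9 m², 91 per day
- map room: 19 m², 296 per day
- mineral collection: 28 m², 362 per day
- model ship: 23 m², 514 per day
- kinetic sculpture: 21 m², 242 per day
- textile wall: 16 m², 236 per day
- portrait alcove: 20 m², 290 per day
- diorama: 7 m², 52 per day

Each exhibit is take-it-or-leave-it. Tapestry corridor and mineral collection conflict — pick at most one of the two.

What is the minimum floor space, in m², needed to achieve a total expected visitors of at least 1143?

Need the lightest bundle worth ≥ 1143.
map room + model ship + portrait alcove + diorama reaches 1152 using 69 m².
No combination under 69 m² hits 1143.

69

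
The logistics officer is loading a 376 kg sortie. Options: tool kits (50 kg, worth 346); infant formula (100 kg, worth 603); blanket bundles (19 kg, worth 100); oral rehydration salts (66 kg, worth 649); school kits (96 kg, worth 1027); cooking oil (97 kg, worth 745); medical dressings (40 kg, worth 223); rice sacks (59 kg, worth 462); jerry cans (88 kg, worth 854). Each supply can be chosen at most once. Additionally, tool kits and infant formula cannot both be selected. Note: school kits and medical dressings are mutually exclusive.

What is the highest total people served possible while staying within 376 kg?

3375

The ratio heuristic lands on tool kits + oral rehydration salts + school kits + rice sacks + jerry cans (3338) but leaves 17 kg idle.
The 109 kg tied up in tool kits and rice sacks is better spent on blanket bundles + cooking oil — total rises to 3375 (366 kg).
Nothing else feasible within 376 kg beats 3375.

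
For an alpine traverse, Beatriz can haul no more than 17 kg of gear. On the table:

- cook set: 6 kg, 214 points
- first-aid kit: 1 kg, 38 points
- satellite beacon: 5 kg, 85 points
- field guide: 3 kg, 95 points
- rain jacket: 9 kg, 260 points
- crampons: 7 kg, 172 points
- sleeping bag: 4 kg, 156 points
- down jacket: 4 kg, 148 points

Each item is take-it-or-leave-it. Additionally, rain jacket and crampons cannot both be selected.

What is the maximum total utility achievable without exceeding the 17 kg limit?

Greedy by ratio would take cook set + first-aid kit + sleeping bag + down jacket: 15 kg used, total 556.
The 1 kg tied up in first-aid kit is better spent on field guide — total rises to 613 (17 kg).
The closest alternative, rain jacket + sleeping bag + down jacket, reaches only 564.

613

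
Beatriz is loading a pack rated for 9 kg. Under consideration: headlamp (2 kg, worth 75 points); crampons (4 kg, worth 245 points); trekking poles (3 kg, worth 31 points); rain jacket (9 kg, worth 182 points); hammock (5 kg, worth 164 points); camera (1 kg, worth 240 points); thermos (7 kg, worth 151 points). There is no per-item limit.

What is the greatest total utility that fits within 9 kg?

Best packing: 9×camera — 9 kg, 2160 total.
Nothing else within 9 kg beats 2160.

2160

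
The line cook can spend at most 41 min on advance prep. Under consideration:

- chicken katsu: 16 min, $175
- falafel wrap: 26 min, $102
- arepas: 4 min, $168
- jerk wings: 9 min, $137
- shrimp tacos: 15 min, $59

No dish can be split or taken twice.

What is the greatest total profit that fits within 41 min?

Density check — arepas 42.00, jerk wings 15.22, chicken katsu 10.94 are the best per min.
Chicken katsu + arepas + jerk wings uses 29 of the 41 min and totals 480.
The spare 12 min is too small for any remaining dish, and no exchange beats 480.

480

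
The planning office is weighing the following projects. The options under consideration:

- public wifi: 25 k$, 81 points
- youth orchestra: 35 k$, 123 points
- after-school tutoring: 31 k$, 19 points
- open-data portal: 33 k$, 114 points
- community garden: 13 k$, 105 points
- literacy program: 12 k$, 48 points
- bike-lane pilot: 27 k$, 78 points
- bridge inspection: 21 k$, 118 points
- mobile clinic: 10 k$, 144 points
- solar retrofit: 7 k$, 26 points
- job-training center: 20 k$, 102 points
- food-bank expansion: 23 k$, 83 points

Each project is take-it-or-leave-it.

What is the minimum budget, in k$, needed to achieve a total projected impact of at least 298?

Need the lightest bundle worth ≥ 298.
community garden + literacy program + mobile clinic + solar retrofit reaches 323 using 42 k$.
Below 42 k$ the best achievable stays under 298.

42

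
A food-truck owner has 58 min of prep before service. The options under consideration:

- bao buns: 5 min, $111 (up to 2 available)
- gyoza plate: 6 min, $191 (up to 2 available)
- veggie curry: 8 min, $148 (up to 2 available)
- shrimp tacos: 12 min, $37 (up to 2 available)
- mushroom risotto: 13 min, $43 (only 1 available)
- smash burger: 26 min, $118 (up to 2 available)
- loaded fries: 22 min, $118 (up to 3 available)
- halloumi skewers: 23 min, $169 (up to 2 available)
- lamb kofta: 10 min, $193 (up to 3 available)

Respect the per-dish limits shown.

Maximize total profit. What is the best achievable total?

1286

The ratio heuristic lands on 2×bao buns + 2×gyoza plate + 3×lamb kofta (1183) but leaves 6 min idle.
Dropping lamb kofta frees 10 min; slotting in 2×veggie curry (16 min) lifts the total to 1286 at 58 min.
Nothing else within 58 min beats 1286.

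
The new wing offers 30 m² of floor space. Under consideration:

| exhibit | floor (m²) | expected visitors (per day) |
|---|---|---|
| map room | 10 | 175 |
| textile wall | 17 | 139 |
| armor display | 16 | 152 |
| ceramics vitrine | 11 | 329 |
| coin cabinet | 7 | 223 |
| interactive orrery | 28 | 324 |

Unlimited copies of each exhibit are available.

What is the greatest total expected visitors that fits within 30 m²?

892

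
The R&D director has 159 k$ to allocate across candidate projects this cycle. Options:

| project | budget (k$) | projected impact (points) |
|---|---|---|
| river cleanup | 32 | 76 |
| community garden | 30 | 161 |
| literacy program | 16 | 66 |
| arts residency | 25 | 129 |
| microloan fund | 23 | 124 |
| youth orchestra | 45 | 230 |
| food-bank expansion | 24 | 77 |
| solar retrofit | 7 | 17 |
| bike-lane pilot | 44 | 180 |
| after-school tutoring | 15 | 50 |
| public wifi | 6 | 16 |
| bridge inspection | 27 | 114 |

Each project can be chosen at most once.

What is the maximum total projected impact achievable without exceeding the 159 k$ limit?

Density check — microloan fund 5.39, community garden 5.37, arts residency 5.16, youth orchestra 5.11 are the best per k$.
A density-first pass picks community garden + arts residency + microloan fund + youth orchestra + public wifi + bridge inspection — 774 at 156 k$.
Dropping public wifi frees 6 k$; slotting in solar retrofit (7 k$) lifts the total to 775 at 157 k$.

775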